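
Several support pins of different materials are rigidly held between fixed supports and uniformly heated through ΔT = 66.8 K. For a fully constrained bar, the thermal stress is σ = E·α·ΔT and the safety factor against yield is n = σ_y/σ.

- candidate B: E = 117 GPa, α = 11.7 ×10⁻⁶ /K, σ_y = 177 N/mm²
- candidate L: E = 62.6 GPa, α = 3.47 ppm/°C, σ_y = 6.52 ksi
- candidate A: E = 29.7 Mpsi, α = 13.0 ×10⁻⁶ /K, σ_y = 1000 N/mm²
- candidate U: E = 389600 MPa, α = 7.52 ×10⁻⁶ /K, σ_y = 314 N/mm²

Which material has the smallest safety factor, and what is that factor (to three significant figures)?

candidate U, n = 1.60

With everything in SI (GPa, ×10⁻⁶/K, MPa):
  candidate B: E = 117.0, α = 11.7, σ_y = 177.0 → σ = 91.4 MPa, n = 1.94
  candidate L: E = 62.60, α = 3.47, σ_y = 44.95 → σ = 14.5 MPa, n = 3.10
  candidate A: E = 204.8, α = 13.0, σ_y = 1000 → σ = 178 MPa, n = 5.62
  candidate U: E = 389.6, α = 7.52, σ_y = 314.0 → σ = 196 MPa, n = 1.60
The minimum is candidate U at n = 1.60.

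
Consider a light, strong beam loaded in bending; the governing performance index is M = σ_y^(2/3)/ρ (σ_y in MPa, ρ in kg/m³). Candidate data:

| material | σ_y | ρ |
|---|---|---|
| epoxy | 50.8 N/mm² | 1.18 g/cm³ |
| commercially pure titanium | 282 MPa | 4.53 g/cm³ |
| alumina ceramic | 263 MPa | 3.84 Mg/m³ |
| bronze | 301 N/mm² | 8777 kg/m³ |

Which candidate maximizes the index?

After converting to SI:
  epoxy: σ_y = 50.80 MPa, ρ = 1180 kg/m³
  commercially pure titanium: σ_y = 282.0 MPa, ρ = 4530 kg/m³
  alumina ceramic: σ_y = 263.0 MPa, ρ = 3840 kg/m³
  bronze: σ_y = 301.0 MPa, ρ = 8777 kg/m³
  epoxy: M = 11.6×10⁻³
  alumina ceramic: M = 10.7×10⁻³
  commercially pure titanium: M = 9.49×10⁻³
  bronze: M = 5.12×10⁻³
Highest index: epoxy.

epoxy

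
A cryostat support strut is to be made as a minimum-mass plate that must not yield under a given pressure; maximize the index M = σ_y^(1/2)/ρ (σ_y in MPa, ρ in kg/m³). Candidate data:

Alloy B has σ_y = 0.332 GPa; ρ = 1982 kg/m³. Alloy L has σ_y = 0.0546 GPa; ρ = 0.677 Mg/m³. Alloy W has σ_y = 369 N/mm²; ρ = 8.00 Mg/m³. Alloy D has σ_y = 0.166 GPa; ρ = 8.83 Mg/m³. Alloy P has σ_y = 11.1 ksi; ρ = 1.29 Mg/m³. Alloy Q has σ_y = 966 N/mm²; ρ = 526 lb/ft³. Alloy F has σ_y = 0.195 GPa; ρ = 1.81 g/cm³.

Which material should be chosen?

alloy L

Putting every candidate on a common basis:
  alloy B: σ_y = 332.0 MPa, ρ = 1982 kg/m³
  alloy L: σ_y = 54.60 MPa, ρ = 677.0 kg/m³
  alloy W: σ_y = 369.0 MPa, ρ = 8000 kg/m³
  alloy D: σ_y = 166.0 MPa, ρ = 8830 kg/m³
  alloy P: σ_y = 76.53 MPa, ρ = 1290 kg/m³
  alloy Q: σ_y = 966.0 MPa, ρ = 8426 kg/m³
  alloy F: σ_y = 195.0 MPa, ρ = 1810 kg/m³
  alloy L: M = 10.9×10⁻³
  alloy B: M = 9.19×10⁻³
  alloy F: M = 7.72×10⁻³
  alloy P: M = 6.78×10⁻³
  alloy Q: M = 3.69×10⁻³
  alloy W: M = 2.40×10⁻³
  alloy D: M = 1.46×10⁻³
Highest index: alloy L.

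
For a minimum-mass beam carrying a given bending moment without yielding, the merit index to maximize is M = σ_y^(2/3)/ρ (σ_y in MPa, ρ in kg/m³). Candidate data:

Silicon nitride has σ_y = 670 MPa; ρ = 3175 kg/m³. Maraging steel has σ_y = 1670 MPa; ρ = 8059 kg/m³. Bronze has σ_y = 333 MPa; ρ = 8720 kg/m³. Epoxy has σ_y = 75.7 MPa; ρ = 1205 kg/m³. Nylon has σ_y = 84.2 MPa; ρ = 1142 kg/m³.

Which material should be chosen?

silicon nitride

Computing M directly (units already consistent):
  silicon nitride: M = 24.1×10⁻³
  maraging steel: M = 17.5×10⁻³
  nylon: M = 16.8×10⁻³
  epoxy: M = 14.9×10⁻³
  bronze: M = 5.51×10⁻³
Highest index: silicon nitride.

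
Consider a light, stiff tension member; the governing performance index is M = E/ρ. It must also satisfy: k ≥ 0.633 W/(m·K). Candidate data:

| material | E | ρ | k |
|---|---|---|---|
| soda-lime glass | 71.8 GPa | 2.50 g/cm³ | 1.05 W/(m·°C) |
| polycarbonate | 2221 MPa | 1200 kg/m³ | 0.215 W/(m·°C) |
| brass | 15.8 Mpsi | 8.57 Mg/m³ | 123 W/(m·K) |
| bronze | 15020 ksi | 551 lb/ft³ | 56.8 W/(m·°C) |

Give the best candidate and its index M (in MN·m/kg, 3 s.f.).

soda-lime glass, M = 28.7 MN·m/kg

Screen on constraints: k ≥ 0.633 W/(m·K). Survivors: soda-lime glass, brass, bronze.
After converting to SI:
  soda-lime glass: E = 71.80 GPa, ρ = 2500 kg/m³
  brass: E = 108.9 GPa, ρ = 8570 kg/m³
  bronze: E = 103.6 GPa, ρ = 8826 kg/m³
  soda-lime glass: M = 28.7 MN·m/kg
  brass: M = 12.7 MN·m/kg
  bronze: M = 11.7 MN·m/kg
The maximum is for soda-lime glass.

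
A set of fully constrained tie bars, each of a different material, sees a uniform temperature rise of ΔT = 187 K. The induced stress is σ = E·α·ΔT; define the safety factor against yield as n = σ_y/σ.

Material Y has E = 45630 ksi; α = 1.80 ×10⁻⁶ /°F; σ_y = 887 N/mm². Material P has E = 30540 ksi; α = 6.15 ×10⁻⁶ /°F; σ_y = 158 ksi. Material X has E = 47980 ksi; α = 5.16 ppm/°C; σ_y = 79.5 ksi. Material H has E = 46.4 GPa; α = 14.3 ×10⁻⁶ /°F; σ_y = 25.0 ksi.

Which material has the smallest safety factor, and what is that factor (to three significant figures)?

material H, n = 0.772

In consistent units (E in GPa, α in ×10⁻⁶/K, σ_y in MPa):
  material Y: E = 314.6, α = 3.24, σ_y = 887.0 → σ = 191 MPa, n = 4.65
  material P: E = 210.6, α = 11.1, σ_y = 1089 → σ = 436 MPa, n = 2.50
  material X: E = 330.8, α = 5.16, σ_y = 548.1 → σ = 319 MPa, n = 1.72
  material H: E = 46.40, α = 25.7, σ_y = 172.4 → σ = 223 MPa, n = 0.772
Material H has the lowest safety factor, n = 0.772.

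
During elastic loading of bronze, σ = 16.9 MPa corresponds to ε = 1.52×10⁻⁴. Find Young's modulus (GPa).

E = σ/ε = 16.9 MPa / 1.52×10⁻⁴ = 111200 MPa = 111 GPa.

111 GPa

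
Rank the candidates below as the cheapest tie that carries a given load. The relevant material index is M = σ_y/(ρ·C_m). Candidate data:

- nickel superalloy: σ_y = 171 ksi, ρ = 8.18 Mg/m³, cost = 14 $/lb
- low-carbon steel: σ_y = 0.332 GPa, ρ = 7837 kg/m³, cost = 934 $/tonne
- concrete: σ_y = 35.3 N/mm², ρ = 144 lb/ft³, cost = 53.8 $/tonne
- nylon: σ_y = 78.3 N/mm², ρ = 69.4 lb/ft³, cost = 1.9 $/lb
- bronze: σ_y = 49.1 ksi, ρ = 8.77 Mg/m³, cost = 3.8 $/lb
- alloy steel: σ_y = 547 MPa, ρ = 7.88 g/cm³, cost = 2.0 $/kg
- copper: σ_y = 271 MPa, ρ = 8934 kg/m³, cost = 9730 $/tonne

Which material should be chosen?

concrete

Convert each candidate to consistent units, then evaluate M:
  nickel superalloy: σ_y = 1179 MPa, ρ = 8180 kg/m³, cost = 30.86 $/kg
  low-carbon steel: σ_y = 332.0 MPa, ρ = 7837 kg/m³, cost = 0.9340 $/kg
  concrete: σ_y = 35.30 MPa, ρ = 2307 kg/m³, cost = 0.05380 $/kg
  nylon: σ_y = 78.30 MPa, ρ = 1112 kg/m³, cost = 4.189 $/kg
  bronze: σ_y = 338.5 MPa, ρ = 8770 kg/m³, cost = 8.377 $/kg
  alloy steel: σ_y = 547.0 MPa, ρ = 7880 kg/m³, cost = 2.000 $/kg
  copper: σ_y = 271.0 MPa, ρ = 8934 kg/m³, cost = 9.730 $/kg
  concrete: M = 284 kN·m per $
  low-carbon steel: M = 45.4 kN·m per $
  alloy steel: M = 34.7 kN·m per $
  nylon: M = 16.8 kN·m per $
  nickel superalloy: M = 4.67 kN·m per $
  bronze: M = 4.61 kN·m per $
  copper: M = 3.12 kN·m per $
Concrete has the largest M.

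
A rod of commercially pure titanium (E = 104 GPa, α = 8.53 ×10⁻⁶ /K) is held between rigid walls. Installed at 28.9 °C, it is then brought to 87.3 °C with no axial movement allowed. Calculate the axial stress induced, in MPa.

ΔT = 58.40 K. Constrained thermal stress σ = E·α·ΔT = 104.0×10³ MPa × 8.53×10⁻⁶ × 58.40 = 51.8 MPa (compressive).

51.8 MPa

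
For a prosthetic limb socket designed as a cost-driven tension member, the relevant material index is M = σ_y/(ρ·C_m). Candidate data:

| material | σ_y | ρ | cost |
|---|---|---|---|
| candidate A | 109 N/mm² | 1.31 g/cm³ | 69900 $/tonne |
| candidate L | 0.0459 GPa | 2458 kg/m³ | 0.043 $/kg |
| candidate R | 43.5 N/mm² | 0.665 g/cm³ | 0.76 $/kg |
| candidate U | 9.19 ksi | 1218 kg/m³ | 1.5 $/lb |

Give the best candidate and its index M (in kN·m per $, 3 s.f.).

Putting every candidate on a common basis:
  candidate A: σ_y = 109.0 MPa, ρ = 1310 kg/m³, cost = 69.90 $/kg
  candidate L: σ_y = 45.90 MPa, ρ = 2458 kg/m³, cost = 0.04300 $/kg
  candidate R: σ_y = 43.50 MPa, ρ = 665.0 kg/m³, cost = 0.7600 $/kg
  candidate U: σ_y = 63.36 MPa, ρ = 1218 kg/m³, cost = 3.307 $/kg
  candidate L: M = 434 kN·m per $
  candidate R: M = 86.1 kN·m per $
  candidate U: M = 15.7 kN·m per $
  candidate A: M = 1.19 kN·m per $
Candidate L has the largest M.

candidate L, M = 434 kN·m per $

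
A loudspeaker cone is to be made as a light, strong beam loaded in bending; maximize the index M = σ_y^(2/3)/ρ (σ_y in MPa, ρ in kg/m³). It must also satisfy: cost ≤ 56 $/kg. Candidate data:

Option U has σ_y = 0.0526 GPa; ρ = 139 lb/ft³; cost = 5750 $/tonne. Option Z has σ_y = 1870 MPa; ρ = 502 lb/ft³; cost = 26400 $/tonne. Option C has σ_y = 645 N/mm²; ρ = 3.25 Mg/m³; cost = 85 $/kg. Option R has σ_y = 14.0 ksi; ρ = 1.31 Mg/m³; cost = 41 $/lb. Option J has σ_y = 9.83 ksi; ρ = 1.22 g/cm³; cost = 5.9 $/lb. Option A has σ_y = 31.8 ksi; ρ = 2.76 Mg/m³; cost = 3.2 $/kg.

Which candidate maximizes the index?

option Z

Screen on constraints: cost ≤ 56 $/kg. Survivors: option U, option Z, option J, option A.
In SI units:
  option U: σ_y = 52.60 MPa, ρ = 2227 kg/m³
  option Z: σ_y = 1870 MPa, ρ = 8041 kg/m³
  option J: σ_y = 67.78 MPa, ρ = 1220 kg/m³
  option A: σ_y = 219.3 MPa, ρ = 2760 kg/m³
  option Z: M = 18.9×10⁻³
  option J: M = 13.6×10⁻³
  option A: M = 13.2×10⁻³
  option U: M = 6.31×10⁻³
The maximum is for option Z.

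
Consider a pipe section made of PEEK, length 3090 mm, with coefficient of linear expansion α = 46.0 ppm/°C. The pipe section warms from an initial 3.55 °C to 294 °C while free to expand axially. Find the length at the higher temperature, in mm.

3131.3 mm

ΔT = 294 − 3.55 = 290.4 K.
ΔL = α·L₀·ΔT = 46.0×10⁻⁶ × 3090 mm × 290.4 K = 41.3 mm.
L = L₀ + ΔL = 3090 + 41.3 = 3131.3 mm.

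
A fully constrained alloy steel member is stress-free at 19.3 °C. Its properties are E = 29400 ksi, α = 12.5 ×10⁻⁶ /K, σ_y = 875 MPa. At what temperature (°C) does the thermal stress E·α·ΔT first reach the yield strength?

E = 29400 ksi = 202.7 GPa.
E·α·ΔT = 875.0 MPa ⇒ ΔT = 875.0 / (202.7×10³ × 12.5×10⁻⁶) = 345.3 K.
T = 19.3 + 345.3 = 364.6 °C.

365 °C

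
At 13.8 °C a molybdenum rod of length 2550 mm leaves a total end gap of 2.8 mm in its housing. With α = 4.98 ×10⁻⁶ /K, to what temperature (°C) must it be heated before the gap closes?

234 °C

α·L₀·ΔT = 2.8 mm ⇒ ΔT = 2.8 / (4.98×10⁻⁶ × 2550.0) = 220.5 K.
T = 13.8 + 220.5 = 234.3 °C.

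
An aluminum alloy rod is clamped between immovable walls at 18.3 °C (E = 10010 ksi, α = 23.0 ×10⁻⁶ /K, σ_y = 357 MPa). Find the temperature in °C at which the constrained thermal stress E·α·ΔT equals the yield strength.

E = 10010 ksi = 69.02 GPa.
E·α·ΔT = 357.0 MPa ⇒ ΔT = 357.0 / (69.02×10³ × 23.0×10⁻⁶) = 224.9 K.
T = 18.3 + 224.9 = 243.2 °C.

243 °C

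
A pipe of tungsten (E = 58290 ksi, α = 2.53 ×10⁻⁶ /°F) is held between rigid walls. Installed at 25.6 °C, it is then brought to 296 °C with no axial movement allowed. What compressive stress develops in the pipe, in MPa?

495 MPa

E = 58290 ksi = 401.9 GPa.
α = 2.53×10⁻⁶/°F × 9/5 = 4.55×10⁻⁶/K.
ΔT = 270.4 K. Constrained thermal stress σ = E·α·ΔT = 401.9×10³ MPa × 4.55×10⁻⁶ × 270.4 = 495 MPa (compressive).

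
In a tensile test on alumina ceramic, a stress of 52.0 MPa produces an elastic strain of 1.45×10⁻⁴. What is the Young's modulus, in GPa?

359 GPa

E = σ/ε = 52.0 MPa / 1.45×10⁻⁴ = 358600 MPa = 359 GPa.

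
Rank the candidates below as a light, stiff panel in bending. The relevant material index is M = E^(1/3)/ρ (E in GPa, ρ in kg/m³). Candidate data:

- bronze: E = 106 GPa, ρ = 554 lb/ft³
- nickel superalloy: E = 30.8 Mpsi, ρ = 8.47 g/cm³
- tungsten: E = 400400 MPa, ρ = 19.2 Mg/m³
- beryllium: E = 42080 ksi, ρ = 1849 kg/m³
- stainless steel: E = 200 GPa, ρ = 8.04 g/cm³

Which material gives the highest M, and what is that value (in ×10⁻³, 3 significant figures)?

beryllium, M = 3.58×10⁻³

In SI units:
  bronze: E = 106.0 GPa, ρ = 8874 kg/m³
  nickel superalloy: E = 212.4 GPa, ρ = 8470 kg/m³
  tungsten: E = 400.4 GPa, ρ = 19200 kg/m³
  beryllium: E = 290.1 GPa, ρ = 1849 kg/m³
  stainless steel: E = 200.0 GPa, ρ = 8040 kg/m³
  beryllium: M = 3.58×10⁻³
  stainless steel: M = 0.727×10⁻³
  nickel superalloy: M = 0.704×10⁻³
  bronze: M = 0.533×10⁻³
  tungsten: M = 0.384×10⁻³
The maximum is for beryllium.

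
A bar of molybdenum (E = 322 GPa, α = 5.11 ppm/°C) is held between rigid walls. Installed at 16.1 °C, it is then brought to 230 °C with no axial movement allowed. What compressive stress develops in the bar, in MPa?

ΔT = 213.9 K. Constrained thermal stress σ = E·α·ΔT = 322.0×10³ MPa × 5.11×10⁻⁶ × 213.9 = 352 MPa (compressive).

352 MPa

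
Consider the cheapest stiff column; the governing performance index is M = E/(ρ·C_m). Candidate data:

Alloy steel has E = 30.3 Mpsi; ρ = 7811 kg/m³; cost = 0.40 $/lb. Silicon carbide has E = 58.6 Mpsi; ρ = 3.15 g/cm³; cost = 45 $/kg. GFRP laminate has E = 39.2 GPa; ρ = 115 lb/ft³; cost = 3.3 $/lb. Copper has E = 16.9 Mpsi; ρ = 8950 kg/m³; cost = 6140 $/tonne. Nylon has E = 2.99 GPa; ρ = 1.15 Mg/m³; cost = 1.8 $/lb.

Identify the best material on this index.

alloy steel

After converting to SI:
  alloy steel: E = 208.9 GPa, ρ = 7811 kg/m³, cost = 0.8818 $/kg
  silicon carbide: E = 404.0 GPa, ρ = 3150 kg/m³, cost = 45.00 $/kg
  GFRP laminate: E = 39.20 GPa, ρ = 1842 kg/m³, cost = 7.275 $/kg
  copper: E = 116.5 GPa, ρ = 8950 kg/m³, cost = 6.140 $/kg
  nylon: E = 2.990 GPa, ρ = 1150 kg/m³, cost = 3.968 $/kg
  alloy steel: M = 30.3 MN·m per $
  GFRP laminate: M = 2.93 MN·m per $
  silicon carbide: M = 2.85 MN·m per $
  copper: M = 2.12 MN·m per $
  nylon: M = 0.655 MN·m per $
Highest index: alloy steel.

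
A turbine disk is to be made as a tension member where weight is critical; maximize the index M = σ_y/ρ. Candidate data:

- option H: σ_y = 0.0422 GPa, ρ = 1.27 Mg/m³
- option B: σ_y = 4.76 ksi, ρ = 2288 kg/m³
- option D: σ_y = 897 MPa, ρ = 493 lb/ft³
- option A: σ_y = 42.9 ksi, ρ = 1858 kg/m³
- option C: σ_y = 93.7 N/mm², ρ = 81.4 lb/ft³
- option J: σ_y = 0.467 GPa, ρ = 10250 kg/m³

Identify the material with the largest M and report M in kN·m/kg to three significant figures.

option A, M = 159 kN·m/kg

Convert each candidate to consistent units, then evaluate M:
  option H: σ_y = 42.20 MPa, ρ = 1270 kg/m³
  option B: σ_y = 32.82 MPa, ρ = 2288 kg/m³
  option D: σ_y = 897.0 MPa, ρ = 7897 kg/m³
  option A: σ_y = 295.8 MPa, ρ = 1858 kg/m³
  option C: σ_y = 93.70 MPa, ρ = 1304 kg/m³
  option J: σ_y = 467.0 MPa, ρ = 10250 kg/m³
  option A: M = 159 kN·m/kg
  option D: M = 114 kN·m/kg
  option C: M = 71.9 kN·m/kg
  option J: M = 45.6 kN·m/kg
  option H: M = 33.2 kN·m/kg
  option B: M = 14.3 kN·m/kg
Option A has the largest M.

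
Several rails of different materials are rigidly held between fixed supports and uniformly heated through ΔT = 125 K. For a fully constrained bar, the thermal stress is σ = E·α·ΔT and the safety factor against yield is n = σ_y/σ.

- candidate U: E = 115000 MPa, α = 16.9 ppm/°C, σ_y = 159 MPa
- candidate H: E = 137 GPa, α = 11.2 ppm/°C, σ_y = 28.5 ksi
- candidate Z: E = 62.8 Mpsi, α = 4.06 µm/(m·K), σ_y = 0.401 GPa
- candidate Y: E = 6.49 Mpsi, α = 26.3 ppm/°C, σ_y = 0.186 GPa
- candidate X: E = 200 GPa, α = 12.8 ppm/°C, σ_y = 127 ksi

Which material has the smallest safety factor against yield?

candidate U

With everything in SI (GPa, ×10⁻⁶/K, MPa):
  candidate U: E = 115.0, α = 16.9, σ_y = 159.0 → σ = 243 MPa, n = 0.654
  candidate H: E = 137.0, α = 11.2, σ_y = 196.5 → σ = 192 MPa, n = 1.02
  candidate Z: E = 433.0, α = 4.06, σ_y = 401.0 → σ = 220 MPa, n = 1.82
  candidate Y: E = 44.75, α = 26.3, σ_y = 186.0 → σ = 147 MPa, n = 1.26
  candidate X: E = 200.0, α = 12.8, σ_y = 875.6 → σ = 320 MPa, n = 2.74
Smallest n: candidate U with n = 0.654.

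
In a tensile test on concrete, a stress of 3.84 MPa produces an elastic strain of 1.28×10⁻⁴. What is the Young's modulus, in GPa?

E = σ/ε = 3.84 MPa / 1.28×10⁻⁴ = 30000 MPa = 30.0 GPa.

30.0 GPa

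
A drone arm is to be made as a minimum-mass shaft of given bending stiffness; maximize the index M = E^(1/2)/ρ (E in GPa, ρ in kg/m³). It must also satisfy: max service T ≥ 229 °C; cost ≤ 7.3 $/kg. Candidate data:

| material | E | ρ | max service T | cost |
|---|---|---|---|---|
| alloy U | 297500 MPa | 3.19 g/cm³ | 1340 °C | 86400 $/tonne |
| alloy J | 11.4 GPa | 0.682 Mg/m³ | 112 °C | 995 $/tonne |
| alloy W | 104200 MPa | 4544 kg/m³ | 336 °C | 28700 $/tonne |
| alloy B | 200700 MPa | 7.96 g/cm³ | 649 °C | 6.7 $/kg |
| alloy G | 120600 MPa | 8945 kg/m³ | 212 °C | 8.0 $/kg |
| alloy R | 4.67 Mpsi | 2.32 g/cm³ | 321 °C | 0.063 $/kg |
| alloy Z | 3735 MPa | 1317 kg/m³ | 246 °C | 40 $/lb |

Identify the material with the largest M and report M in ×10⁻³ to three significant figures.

alloy R, M = 2.45×10⁻³

Screen on constraints: max service T ≥ 229 °C; cost ≤ 7.3 $/kg. Survivors: alloy B, alloy R.
In SI units:
  alloy B: E = 200.7 GPa, ρ = 7960 kg/m³
  alloy R: E = 32.20 GPa, ρ = 2320 kg/m³
  alloy R: M = 2.45×10⁻³
  alloy B: M = 1.78×10⁻³
Alloy R ranks first.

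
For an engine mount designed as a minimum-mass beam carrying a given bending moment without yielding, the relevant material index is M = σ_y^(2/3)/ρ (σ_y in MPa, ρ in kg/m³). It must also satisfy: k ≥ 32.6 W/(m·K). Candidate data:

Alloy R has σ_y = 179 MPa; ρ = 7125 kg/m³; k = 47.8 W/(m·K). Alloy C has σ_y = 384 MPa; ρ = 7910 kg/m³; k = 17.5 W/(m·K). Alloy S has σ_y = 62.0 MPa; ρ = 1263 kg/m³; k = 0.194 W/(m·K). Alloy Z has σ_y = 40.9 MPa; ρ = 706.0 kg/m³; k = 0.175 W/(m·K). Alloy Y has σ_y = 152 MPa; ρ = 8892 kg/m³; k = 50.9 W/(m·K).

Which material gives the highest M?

Screen on constraints: k ≥ 32.6 W/(m·K). Survivors: alloy R, alloy Y.
Per-candidate index values:
  alloy R: M = 4.46×10⁻³
  alloy Y: M = 3.20×10⁻³
Alloy R ranks first.

alloy R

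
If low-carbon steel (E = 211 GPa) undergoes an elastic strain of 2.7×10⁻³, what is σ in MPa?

σ = E·ε = 211000 MPa × 2.7×10⁻³ = 570 MPa.

570 MPa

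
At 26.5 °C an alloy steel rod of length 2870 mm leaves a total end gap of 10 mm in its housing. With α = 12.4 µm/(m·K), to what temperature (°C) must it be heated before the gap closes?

α·L₀·ΔT = 10.0 mm ⇒ ΔT = 10.0 / (12.4×10⁻⁶ × 2870.0) = 281.0 K.
T = 26.5 + 281.0 = 307.5 °C.

307 °C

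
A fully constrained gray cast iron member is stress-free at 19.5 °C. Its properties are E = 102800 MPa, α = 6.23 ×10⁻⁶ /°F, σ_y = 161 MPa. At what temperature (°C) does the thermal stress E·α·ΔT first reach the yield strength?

E = 102800 MPa = 102.8 GPa.
α = 6.23×10⁻⁶/°F × 9/5 = 11.2×10⁻⁶/K.
E·α·ΔT = 161.0 MPa ⇒ ΔT = 161.0 / (102.8×10³ × 11.2×10⁻⁶) = 139.7 K.
T = 19.5 + 139.7 = 159.2 °C.

159 °C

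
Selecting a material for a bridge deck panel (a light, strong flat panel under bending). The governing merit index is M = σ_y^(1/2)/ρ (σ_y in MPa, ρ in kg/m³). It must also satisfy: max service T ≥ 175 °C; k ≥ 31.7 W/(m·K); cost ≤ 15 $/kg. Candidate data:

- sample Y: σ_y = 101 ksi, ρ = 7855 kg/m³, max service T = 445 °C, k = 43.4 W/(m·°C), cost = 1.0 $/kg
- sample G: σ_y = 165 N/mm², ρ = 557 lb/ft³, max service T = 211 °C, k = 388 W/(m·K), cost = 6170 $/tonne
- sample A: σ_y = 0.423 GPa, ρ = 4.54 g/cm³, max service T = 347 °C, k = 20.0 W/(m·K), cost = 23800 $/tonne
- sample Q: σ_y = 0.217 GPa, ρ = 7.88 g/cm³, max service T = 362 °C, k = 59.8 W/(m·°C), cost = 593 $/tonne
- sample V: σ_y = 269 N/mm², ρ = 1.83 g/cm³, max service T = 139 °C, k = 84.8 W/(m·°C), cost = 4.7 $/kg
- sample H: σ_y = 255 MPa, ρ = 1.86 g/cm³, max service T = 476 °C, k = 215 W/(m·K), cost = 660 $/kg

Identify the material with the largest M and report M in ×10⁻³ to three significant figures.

sample Y, M = 3.36×10⁻³

Screen on constraints: max service T ≥ 175 °C; k ≥ 31.7 W/(m·K); cost ≤ 15 $/kg. Survivors: sample Y, sample G, sample Q.
Normalizing units and computing the index:
  sample Y: σ_y = 696.4 MPa, ρ = 7855 kg/m³
  sample G: σ_y = 165.0 MPa, ρ = 8922 kg/m³
  sample Q: σ_y = 217.0 MPa, ρ = 7880 kg/m³
  sample Y: M = 3.36×10⁻³
  sample Q: M = 1.87×10⁻³
  sample G: M = 1.44×10⁻³
Highest index: sample Y.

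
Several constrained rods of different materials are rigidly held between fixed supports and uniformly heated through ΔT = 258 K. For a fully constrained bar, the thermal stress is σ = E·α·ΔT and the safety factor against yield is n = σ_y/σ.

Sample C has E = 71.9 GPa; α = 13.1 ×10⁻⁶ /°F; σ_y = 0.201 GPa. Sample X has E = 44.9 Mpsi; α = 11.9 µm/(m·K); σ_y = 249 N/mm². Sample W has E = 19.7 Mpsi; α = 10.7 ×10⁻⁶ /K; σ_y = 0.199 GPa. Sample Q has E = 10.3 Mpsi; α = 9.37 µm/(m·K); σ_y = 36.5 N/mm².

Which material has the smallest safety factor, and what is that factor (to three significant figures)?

Per material, after unit conversion:
  sample C: E = 71.90, α = 23.6, σ_y = 201.0 → σ = 437 MPa, n = 0.460
  sample X: E = 309.6, α = 11.9, σ_y = 249.0 → σ = 950 MPa, n = 0.262
  sample W: E = 135.8, α = 10.7, σ_y = 199.0 → σ = 375 MPa, n = 0.531
  sample Q: E = 71.02, α = 9.37, σ_y = 36.50 → σ = 172 MPa, n = 0.213
The minimum is sample Q at n = 0.213.

sample Q, n = 0.213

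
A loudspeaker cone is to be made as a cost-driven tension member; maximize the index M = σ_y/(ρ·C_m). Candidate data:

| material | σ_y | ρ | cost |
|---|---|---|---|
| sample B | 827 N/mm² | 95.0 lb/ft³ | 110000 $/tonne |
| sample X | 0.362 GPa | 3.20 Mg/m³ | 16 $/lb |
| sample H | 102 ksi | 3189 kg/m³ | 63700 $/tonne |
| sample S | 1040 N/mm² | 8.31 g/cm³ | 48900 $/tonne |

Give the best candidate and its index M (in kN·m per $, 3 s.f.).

Convert each candidate to consistent units, then evaluate M:
  sample B: σ_y = 827.0 MPa, ρ = 1522 kg/m³, cost = 110.0 $/kg
  sample X: σ_y = 362.0 MPa, ρ = 3200 kg/m³, cost = 35.27 $/kg
  sample H: σ_y = 703.3 MPa, ρ = 3189 kg/m³, cost = 63.70 $/kg
  sample S: σ_y = 1040 MPa, ρ = 8310 kg/m³, cost = 48.90 $/kg
  sample B: M = 4.94 kN·m per $
  sample H: M = 3.46 kN·m per $
  sample X: M = 3.21 kN·m per $
  sample S: M = 2.56 kN·m per $
Sample B ranks first.

sample B, M = 4.94 kN·m per $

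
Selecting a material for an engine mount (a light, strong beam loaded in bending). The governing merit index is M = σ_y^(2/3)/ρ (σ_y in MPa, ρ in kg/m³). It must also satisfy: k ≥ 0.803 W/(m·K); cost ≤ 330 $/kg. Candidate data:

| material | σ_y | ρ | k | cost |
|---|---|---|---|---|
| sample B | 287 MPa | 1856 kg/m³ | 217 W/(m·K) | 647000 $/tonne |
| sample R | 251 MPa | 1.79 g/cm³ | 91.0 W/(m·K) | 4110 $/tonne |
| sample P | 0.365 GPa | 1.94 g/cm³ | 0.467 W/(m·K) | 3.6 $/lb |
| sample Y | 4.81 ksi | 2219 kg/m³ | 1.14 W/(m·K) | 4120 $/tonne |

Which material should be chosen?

sample R

Screen on constraints: k ≥ 0.803 W/(m·K); cost ≤ 330 $/kg. Survivors: sample R, sample Y.
Normalizing units and computing the index:
  sample R: σ_y = 251.0 MPa, ρ = 1790 kg/m³
  sample Y: σ_y = 33.16 MPa, ρ = 2219 kg/m³
  sample R: M = 22.2×10⁻³
  sample Y: M = 4.65×10⁻³
Sample R ranks first.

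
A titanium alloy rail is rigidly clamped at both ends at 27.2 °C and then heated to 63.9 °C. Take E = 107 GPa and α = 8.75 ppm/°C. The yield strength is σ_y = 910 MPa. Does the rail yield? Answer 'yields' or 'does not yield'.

does not yield

ΔT = 36.70 K. Constrained thermal stress σ = E·α·ΔT = 107.0×10³ MPa × 8.75×10⁻⁶ × 36.70 = 34.4 MPa (compressive).
Compare to σ_y = 910 MPa: σ < σ_y, so it does not yield.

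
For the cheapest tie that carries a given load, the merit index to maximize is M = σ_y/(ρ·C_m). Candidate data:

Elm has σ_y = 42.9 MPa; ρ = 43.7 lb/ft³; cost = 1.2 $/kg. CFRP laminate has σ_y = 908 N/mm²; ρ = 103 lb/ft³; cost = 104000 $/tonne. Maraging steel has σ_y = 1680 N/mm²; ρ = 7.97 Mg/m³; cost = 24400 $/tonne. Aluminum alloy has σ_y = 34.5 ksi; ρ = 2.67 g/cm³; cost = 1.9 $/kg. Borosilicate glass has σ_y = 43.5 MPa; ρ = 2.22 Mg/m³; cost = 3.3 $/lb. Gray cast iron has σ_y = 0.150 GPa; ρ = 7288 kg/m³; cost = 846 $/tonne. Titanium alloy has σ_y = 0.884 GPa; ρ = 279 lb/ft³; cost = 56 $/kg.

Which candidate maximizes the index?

elm

Normalizing units and computing the index:
  elm: σ_y = 42.90 MPa, ρ = 700.0 kg/m³, cost = 1.200 $/kg
  CFRP laminate: σ_y = 908.0 MPa, ρ = 1650 kg/m³, cost = 104.0 $/kg
  maraging steel: σ_y = 1680 MPa, ρ = 7970 kg/m³, cost = 24.40 $/kg
  aluminum alloy: σ_y = 237.9 MPa, ρ = 2670 kg/m³, cost = 1.900 $/kg
  borosilicate glass: σ_y = 43.50 MPa, ρ = 2220 kg/m³, cost = 7.275 $/kg
  gray cast iron: σ_y = 150.0 MPa, ρ = 7288 kg/m³, cost = 0.8460 $/kg
  titanium alloy: σ_y = 884.0 MPa, ρ = 4469 kg/m³, cost = 56.00 $/kg
  elm: M = 51.1 kN·m per $
  aluminum alloy: M = 46.9 kN·m per $
  gray cast iron: M = 24.3 kN·m per $
  maraging steel: M = 8.64 kN·m per $
  CFRP laminate: M = 5.29 kN·m per $
  titanium alloy: M = 3.53 kN·m per $
  borosilicate glass: M = 2.69 kN·m per $
Elm has the largest M.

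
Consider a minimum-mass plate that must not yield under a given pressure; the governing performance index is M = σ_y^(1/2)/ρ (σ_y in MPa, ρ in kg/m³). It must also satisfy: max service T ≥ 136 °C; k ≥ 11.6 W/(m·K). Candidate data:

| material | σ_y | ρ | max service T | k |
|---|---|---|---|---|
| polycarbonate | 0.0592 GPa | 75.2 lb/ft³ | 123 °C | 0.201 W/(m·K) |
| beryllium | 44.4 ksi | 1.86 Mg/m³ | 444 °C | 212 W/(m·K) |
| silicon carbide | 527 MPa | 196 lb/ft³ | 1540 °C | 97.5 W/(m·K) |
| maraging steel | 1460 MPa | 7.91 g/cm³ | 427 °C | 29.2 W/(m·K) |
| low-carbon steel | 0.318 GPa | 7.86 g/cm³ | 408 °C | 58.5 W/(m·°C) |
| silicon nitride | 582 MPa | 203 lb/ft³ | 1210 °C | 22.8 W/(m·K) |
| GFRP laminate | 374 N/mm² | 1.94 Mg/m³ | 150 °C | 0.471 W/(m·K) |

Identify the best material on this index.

Screen on constraints: max service T ≥ 136 °C; k ≥ 11.6 W/(m·K). Survivors: beryllium, silicon carbide, maraging steel, low-carbon steel, silicon nitride.
Putting every candidate on a common basis:
  beryllium: σ_y = 306.1 MPa, ρ = 1860 kg/m³
  silicon carbide: σ_y = 527.0 MPa, ρ = 3140 kg/m³
  maraging steel: σ_y = 1460 MPa, ρ = 7910 kg/m³
  low-carbon steel: σ_y = 318.0 MPa, ρ = 7860 kg/m³
  silicon nitride: σ_y = 582.0 MPa, ρ = 3252 kg/m³
  beryllium: M = 9.41×10⁻³
  silicon nitride: M = 7.42×10⁻³
  silicon carbide: M = 7.31×10⁻³
  maraging steel: M = 4.83×10⁻³
  low-carbon steel: M = 2.27×10⁻³
Beryllium ranks first.

beryllium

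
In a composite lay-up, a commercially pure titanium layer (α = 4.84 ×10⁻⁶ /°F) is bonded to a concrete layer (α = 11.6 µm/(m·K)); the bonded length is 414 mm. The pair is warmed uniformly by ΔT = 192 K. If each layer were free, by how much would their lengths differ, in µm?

commercially pure titanium: α = 4.84×10⁻⁶/°F × 9/5 = 8.71×10⁻⁶/K.
Δα = |8.71 − 11.6|×10⁻⁶/K = 2.89×10⁻⁶/K.
ΔL_mismatch = Δα·L·ΔT = 2.89×10⁻⁶ × 414.0 mm × 192.0 K = 230 µm.

230 µm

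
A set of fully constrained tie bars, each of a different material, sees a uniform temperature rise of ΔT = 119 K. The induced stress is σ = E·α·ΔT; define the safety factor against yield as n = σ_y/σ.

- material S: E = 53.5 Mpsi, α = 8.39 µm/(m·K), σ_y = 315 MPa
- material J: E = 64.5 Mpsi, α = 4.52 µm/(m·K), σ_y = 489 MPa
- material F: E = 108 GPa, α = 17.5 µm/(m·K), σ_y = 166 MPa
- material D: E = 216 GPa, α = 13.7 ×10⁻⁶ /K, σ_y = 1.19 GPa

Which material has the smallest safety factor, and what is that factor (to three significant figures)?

Converting E to GPa, α to ×10⁻⁶/K, σ_y to MPa, then σ and n for each:
  material S: E = 368.9, α = 8.39, σ_y = 315.0 → σ = 368 MPa, n = 0.855
  material J: E = 444.7, α = 4.52, σ_y = 489.0 → σ = 239 MPa, n = 2.04
  material F: E = 108.0, α = 17.5, σ_y = 166.0 → σ = 225 MPa, n = 0.738
  material D: E = 216.0, α = 13.7, σ_y = 1190 → σ = 352 MPa, n = 3.38
The minimum is material F at n = 0.738.

material F, n = 0.738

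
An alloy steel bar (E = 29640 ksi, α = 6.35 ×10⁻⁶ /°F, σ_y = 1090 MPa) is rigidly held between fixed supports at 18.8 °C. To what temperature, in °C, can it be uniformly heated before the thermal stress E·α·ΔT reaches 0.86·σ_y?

E = 29640 ksi = 204.4 GPa.
α = 6.35×10⁻⁶/°F × 9/5 = 11.4×10⁻⁶/K.
E·α·ΔT = 937.4 MPa ⇒ ΔT = 937.4 / (204.4×10³ × 11.4×10⁻⁶) = 401.3 K.
T = 18.8 + 401.3 = 420.1 °C.

420 °C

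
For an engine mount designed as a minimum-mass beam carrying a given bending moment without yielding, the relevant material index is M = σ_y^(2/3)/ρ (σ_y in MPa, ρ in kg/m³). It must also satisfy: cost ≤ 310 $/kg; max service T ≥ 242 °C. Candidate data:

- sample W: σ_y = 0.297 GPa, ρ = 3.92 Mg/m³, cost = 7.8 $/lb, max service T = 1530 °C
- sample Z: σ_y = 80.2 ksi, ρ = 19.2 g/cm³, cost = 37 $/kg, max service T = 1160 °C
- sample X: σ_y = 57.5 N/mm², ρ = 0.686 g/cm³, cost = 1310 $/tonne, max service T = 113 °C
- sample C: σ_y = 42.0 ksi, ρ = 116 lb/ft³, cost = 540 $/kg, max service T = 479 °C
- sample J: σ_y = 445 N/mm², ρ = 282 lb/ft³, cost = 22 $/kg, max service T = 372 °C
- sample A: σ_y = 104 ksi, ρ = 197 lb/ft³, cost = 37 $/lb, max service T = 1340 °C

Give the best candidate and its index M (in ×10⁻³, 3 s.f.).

Screen on constraints: cost ≤ 310 $/kg; max service T ≥ 242 °C. Survivors: sample W, sample Z, sample J, sample A.
Convert each candidate to consistent units, then evaluate M:
  sample W: σ_y = 297.0 MPa, ρ = 3920 kg/m³
  sample Z: σ_y = 553.0 MPa, ρ = 19200 kg/m³
  sample J: σ_y = 445.0 MPa, ρ = 4517 kg/m³
  sample A: σ_y = 717.1 MPa, ρ = 3156 kg/m³
  sample A: M = 25.4×10⁻³
  sample J: M = 12.9×10⁻³
  sample W: M = 11.4×10⁻³
  sample Z: M = 3.51×10⁻³
Sample A ranks first.

sample A, M = 25.4×10⁻³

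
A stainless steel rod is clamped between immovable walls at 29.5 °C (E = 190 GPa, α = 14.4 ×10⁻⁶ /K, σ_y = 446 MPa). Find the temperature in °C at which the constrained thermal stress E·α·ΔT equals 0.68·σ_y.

140 °C

E·α·ΔT = 303.3 MPa ⇒ ΔT = 303.3 / (190.0×10³ × 14.4×10⁻⁶) = 110.8 K.
T = 29.5 + 110.8 = 140.3 °C.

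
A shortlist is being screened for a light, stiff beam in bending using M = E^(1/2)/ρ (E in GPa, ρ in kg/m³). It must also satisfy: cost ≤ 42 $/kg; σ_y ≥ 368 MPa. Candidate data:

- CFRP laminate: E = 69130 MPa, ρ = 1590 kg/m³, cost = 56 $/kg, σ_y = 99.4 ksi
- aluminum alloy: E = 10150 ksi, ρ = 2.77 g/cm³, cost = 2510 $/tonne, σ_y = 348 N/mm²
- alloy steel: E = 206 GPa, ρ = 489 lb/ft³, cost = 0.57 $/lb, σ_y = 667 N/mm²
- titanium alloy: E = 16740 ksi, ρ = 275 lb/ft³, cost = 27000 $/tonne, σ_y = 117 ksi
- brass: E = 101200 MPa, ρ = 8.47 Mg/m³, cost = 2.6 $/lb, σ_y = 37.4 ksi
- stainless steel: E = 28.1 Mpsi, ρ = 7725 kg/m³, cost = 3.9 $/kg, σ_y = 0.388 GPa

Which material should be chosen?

Screen on constraints: cost ≤ 42 $/kg; σ_y ≥ 368 MPa. Survivors: alloy steel, titanium alloy, stainless steel.
Convert each candidate to consistent units, then evaluate M:
  alloy steel: E = 206.0 GPa, ρ = 7833 kg/m³
  titanium alloy: E = 115.4 GPa, ρ = 4405 kg/m³
  stainless steel: E = 193.7 GPa, ρ = 7725 kg/m³
  titanium alloy: M = 2.44×10⁻³
  alloy steel: M = 1.83×10⁻³
  stainless steel: M = 1.80×10⁻³
Highest index: titanium alloy.

titanium alloy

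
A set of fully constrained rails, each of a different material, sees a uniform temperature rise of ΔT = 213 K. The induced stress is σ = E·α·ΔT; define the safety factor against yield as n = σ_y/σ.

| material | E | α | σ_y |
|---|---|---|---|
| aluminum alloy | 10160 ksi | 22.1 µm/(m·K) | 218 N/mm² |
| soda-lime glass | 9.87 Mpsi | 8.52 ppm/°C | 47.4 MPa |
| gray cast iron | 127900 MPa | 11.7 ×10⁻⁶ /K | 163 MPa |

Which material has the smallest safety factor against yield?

In consistent units (E in GPa, α in ×10⁻⁶/K, σ_y in MPa):
  aluminum alloy: E = 70.05, α = 22.1, σ_y = 218.0 → σ = 330 MPa, n = 0.661
  soda-lime glass: E = 68.05, α = 8.52, σ_y = 47.40 → σ = 123 MPa, n = 0.384
  gray cast iron: E = 127.9, α = 11.7, σ_y = 163.0 → σ = 319 MPa, n = 0.511
The minimum is soda-lime glass at n = 0.384.

soda-lime glass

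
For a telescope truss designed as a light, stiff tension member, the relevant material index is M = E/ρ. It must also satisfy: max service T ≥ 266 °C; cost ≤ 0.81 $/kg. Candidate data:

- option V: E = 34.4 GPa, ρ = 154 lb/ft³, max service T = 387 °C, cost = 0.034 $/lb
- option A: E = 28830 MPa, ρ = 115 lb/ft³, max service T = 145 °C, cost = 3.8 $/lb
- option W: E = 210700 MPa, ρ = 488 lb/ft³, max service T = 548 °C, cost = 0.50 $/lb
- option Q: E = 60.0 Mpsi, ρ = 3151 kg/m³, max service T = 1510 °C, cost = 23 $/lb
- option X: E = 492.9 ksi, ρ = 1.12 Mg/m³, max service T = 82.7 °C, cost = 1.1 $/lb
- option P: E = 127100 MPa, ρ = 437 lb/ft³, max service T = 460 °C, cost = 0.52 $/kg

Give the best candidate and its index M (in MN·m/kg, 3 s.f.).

Screen on constraints: max service T ≥ 266 °C; cost ≤ 0.81 $/kg. Survivors: option V, option P.
In SI units:
  option V: E = 34.40 GPa, ρ = 2467 kg/m³
  option P: E = 127.1 GPa, ρ = 7000 kg/m³
  option P: M = 18.2 MN·m/kg
  option V: M = 13.9 MN·m/kg
Highest index: option P.

option P, M = 18.2 MN·m/kg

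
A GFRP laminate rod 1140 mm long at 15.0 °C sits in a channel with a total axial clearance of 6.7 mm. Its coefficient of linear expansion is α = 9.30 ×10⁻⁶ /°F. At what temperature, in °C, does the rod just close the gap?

366 °C

α = 9.30×10⁻⁶/°F × 9/5 = 16.7×10⁻⁶/K.
α·L₀·ΔT = 6.7 mm ⇒ ΔT = 6.7 / (16.7×10⁻⁶ × 1140.0) = 351.1 K.
T = 15.0 + 351.1 = 366.1 °C.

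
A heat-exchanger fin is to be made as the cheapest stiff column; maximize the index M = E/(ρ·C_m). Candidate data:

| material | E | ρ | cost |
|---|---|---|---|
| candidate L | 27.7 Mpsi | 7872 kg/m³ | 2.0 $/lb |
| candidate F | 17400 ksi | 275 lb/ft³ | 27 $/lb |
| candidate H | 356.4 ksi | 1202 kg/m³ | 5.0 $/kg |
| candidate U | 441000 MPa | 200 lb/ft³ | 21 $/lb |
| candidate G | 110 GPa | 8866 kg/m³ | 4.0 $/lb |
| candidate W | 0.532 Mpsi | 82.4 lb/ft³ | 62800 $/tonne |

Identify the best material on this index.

candidate L

After converting to SI:
  candidate L: E = 191.0 GPa, ρ = 7872 kg/m³, cost = 4.409 $/kg
  candidate F: E = 120.0 GPa, ρ = 4405 kg/m³, cost = 59.52 $/kg
  candidate H: E = 2.457 GPa, ρ = 1202 kg/m³, cost = 5.000 $/kg
  candidate U: E = 441.0 GPa, ρ = 3204 kg/m³, cost = 46.30 $/kg
  candidate G: E = 110.0 GPa, ρ = 8866 kg/m³, cost = 8.818 $/kg
  candidate W: E = 3.668 GPa, ρ = 1320 kg/m³, cost = 62.80 $/kg
  candidate L: M = 5.50 MN·m per $
  candidate U: M = 2.97 MN·m per $
  candidate G: M = 1.41 MN·m per $
  candidate F: M = 0.458 MN·m per $
  candidate H: M = 0.409 MN·m per $
  candidate W: M = 0.0443 MN·m per $
Highest index: candidate L.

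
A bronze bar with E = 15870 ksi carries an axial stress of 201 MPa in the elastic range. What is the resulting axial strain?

1.84×10⁻³

E = 15870 ksi = 109.4 GPa = 109400 MPa.
ε = σ/E = 201 / 109400 = 1.84×10⁻³.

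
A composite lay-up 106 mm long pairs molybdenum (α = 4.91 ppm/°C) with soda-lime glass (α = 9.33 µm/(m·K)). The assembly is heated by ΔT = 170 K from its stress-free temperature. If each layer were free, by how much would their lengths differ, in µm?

79.6 µm

Δα = |4.91 − 9.33|×10⁻⁶/K = 4.42×10⁻⁶/K.
ΔL_mismatch = Δα·L·ΔT = 4.42×10⁻⁶ × 106.0 mm × 170.0 K = 79.6 µm.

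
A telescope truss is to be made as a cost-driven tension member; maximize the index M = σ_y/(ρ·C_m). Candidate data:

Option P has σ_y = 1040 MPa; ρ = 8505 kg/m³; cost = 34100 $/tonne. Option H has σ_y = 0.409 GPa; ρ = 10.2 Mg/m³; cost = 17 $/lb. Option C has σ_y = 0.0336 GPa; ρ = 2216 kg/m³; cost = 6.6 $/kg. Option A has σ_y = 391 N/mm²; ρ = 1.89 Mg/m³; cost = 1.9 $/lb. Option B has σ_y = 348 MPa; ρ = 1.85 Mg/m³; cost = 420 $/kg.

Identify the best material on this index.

In SI units:
  option P: σ_y = 1040 MPa, ρ = 8505 kg/m³, cost = 34.10 $/kg
  option H: σ_y = 409.0 MPa, ρ = 10200 kg/m³, cost = 37.48 $/kg
  option C: σ_y = 33.60 MPa, ρ = 2216 kg/m³, cost = 6.600 $/kg
  option A: σ_y = 391.0 MPa, ρ = 1890 kg/m³, cost = 4.189 $/kg
  option B: σ_y = 348.0 MPa, ρ = 1850 kg/m³, cost = 420.0 $/kg
  option A: M = 49.4 kN·m per $
  option P: M = 3.59 kN·m per $
  option C: M = 2.30 kN·m per $
  option H: M = 1.07 kN·m per $
  option B: M = 0.448 kN·m per $
Option A has the largest M.

option A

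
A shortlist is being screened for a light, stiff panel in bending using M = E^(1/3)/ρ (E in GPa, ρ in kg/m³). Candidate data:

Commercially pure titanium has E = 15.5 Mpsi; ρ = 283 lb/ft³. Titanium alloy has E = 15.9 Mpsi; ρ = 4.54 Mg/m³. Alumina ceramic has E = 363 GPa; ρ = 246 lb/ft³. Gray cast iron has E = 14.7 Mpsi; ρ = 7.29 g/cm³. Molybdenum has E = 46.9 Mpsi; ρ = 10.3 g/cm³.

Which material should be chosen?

alumina ceramic

In SI units:
  commercially pure titanium: E = 106.9 GPa, ρ = 4533 kg/m³
  titanium alloy: E = 109.6 GPa, ρ = 4540 kg/m³
  alumina ceramic: E = 363.0 GPa, ρ = 3941 kg/m³
  gray cast iron: E = 101.4 GPa, ρ = 7290 kg/m³
  molybdenum: E = 323.4 GPa, ρ = 10300 kg/m³
  alumina ceramic: M = 1.81×10⁻³
  titanium alloy: M = 1.05×10⁻³
  commercially pure titanium: M = 1.05×10⁻³
  molybdenum: M = 0.666×10⁻³
  gray cast iron: M = 0.640×10⁻³
The maximum is for alumina ceramic.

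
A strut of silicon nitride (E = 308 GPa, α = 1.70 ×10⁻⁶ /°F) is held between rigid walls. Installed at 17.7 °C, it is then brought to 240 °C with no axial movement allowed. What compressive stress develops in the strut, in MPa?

α = 1.70×10⁻⁶/°F × 9/5 = 3.06×10⁻⁶/K.
ΔT = 222.3 K. Constrained thermal stress σ = E·α·ΔT = 308.0×10³ MPa × 3.06×10⁻⁶ × 222.3 = 210 MPa (compressive).

210 MPa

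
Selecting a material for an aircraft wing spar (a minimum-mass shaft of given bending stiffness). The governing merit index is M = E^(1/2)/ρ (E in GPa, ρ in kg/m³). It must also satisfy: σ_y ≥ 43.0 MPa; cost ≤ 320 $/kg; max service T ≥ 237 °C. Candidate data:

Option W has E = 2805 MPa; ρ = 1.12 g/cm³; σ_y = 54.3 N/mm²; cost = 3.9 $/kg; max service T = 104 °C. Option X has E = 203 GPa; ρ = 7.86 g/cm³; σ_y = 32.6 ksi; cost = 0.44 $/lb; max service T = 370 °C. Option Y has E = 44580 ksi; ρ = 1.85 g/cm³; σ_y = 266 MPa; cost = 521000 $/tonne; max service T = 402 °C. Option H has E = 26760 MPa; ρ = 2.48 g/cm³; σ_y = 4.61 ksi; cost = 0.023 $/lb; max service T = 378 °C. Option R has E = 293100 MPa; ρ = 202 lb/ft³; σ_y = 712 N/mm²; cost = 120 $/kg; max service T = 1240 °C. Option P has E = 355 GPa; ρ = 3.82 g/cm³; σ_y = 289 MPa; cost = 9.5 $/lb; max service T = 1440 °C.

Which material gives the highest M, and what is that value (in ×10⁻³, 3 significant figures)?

Screen on constraints: σ_y ≥ 43.0 MPa; cost ≤ 320 $/kg; max service T ≥ 237 °C. Survivors: option X, option R, option P.
In SI units:
  option X: E = 203.0 GPa, ρ = 7860 kg/m³
  option R: E = 293.1 GPa, ρ = 3236 kg/m³
  option P: E = 355.0 GPa, ρ = 3820 kg/m³
  option R: M = 5.29×10⁻³
  option P: M = 4.93×10⁻³
  option X: M = 1.81×10⁻³
Highest index: option R.

option R, M = 5.29×10⁻³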